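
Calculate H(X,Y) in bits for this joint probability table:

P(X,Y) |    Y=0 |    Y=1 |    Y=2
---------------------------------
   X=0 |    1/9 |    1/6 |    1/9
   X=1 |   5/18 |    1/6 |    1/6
2.5102 bits

Joint entropy is H(X,Y) = -Σ_{x,y} p(x,y) log p(x,y).

Summing over all non-zero entries:
H(X,Y) = -[1/9·log_2(1/9) + 1/6·log_2(1/6) + 1/9·log_2(1/9) + 5/18·log_2(5/18) + 1/6·log_2(1/6) + 1/6·log_2(1/6)]
H(X,Y) = 2.5102 bits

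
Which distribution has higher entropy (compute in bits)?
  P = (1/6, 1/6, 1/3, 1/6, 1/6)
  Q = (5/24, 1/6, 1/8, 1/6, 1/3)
P

Computing entropies in bits:
H(P) = 2.2516
H(Q) = 2.2364

Distribution P has higher entropy.

Intuition: The distribution closer to uniform (more spread out) has higher entropy.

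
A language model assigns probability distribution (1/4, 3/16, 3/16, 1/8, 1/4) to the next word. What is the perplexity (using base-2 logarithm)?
4.8589

Perplexity is 2^H (or exp(H) for natural log).

First, H = -Σ p log p = 2.2806 bits
Perplexity = 2^2.2806 = 4.8589

Interpretation: The model's uncertainty is equivalent to choosing uniformly among 4.9 options.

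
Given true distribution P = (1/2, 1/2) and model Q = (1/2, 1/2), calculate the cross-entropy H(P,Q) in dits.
0.3010 dits

Cross-entropy: H(P,Q) = -Σ p(x) log q(x)

Alternatively: H(P,Q) = H(P) + D_KL(P||Q)
H(P) = 0.3010 dits
D_KL(P||Q) = 0.0000 dits

H(P,Q) = 0.3010 + 0.0000 = 0.3010 dits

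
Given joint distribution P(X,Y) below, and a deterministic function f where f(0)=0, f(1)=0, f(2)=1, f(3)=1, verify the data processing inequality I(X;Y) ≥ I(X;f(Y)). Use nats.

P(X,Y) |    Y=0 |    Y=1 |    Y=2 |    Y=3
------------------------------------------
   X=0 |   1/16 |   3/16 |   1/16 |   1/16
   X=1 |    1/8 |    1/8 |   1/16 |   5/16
I(X;Y) = 0.0763, I(X;f(Y)) = 0.0338, inequality holds: 0.0763 ≥ 0.0338

Data Processing Inequality: For any Markov chain X → Y → Z, we have I(X;Y) ≥ I(X;Z).

Here Z = f(Y) is a deterministic function of Y, forming X → Y → Z.

Original I(X;Y) = 0.0763 nats

After applying f:
P(X,Z) where Z=f(Y):
- P(X,Z=0) = P(X,Y=0) + P(X,Y=1)
- P(X,Z=1) = P(X,Y=2) + P(X,Y=3)

I(X;Z) = I(X;f(Y)) = 0.0338 nats

Verification: 0.0763 ≥ 0.0338 ✓

Information cannot be created by processing; the function f can only lose information about X.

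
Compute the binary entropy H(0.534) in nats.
0.6908 nats

The binary entropy function is:
H(p) = -p log(p) - (1-p) log(1-p)

H(0.534) = -0.534 × log_e(0.534) - 0.466 × log_e(0.466)
H(0.534) = 0.6908 nats

Note: Binary entropy is maximized at p=0.5 (H=1 bit) and minimized at p=0 or p=1 (H=0).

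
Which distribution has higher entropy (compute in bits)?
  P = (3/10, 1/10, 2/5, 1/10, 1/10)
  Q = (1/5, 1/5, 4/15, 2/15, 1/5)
Q

Computing entropies in bits:
H(P) = 2.0464
H(Q) = 2.2892

Distribution Q has higher entropy.

Intuition: The distribution closer to uniform (more spread out) has higher entropy.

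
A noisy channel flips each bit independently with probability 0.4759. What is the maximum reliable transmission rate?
0.0017 bits

For a binary symmetric channel (BSC) with error probability p:
Capacity C = 1 - H(p) bits per symbol

where H(p) = -p log₂(p) - (1-p) log₂(1-p) is the binary entropy function.

H(0.4759) = 0.9983 bits
C = 1 - 0.9983 = 0.0017 bits per symbol

This means we can reliably transmit up to 0.0017 bits of information per channel use.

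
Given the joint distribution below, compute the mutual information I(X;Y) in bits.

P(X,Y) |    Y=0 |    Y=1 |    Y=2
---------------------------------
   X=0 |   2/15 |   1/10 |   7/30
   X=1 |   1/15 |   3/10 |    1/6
0.0967 bits

Mutual information: I(X;Y) = H(X) + H(Y) - H(X,Y)

Marginals:
P(X) = (7/15, 8/15), H(X) = 0.9968 bits
P(Y) = (1/5, 2/5, 2/5), H(Y) = 1.5219 bits

Joint entropy: H(X,Y) = 2.4220 bits

I(X;Y) = 0.9968 + 1.5219 - 2.4220 = 0.0967 bits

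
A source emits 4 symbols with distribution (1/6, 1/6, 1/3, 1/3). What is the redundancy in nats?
0.0566 nats

Redundancy measures how far a source is from maximum entropy:
R = H_max - H(X)

Maximum entropy for 4 symbols: H_max = log_e(4) = 1.3863 nats
Actual entropy: H(X) = 1.3297 nats
Redundancy: R = 1.3863 - 1.3297 = 0.0566 nats

This redundancy represents potential for compression: the source could be compressed by 0.0566 nats per symbol.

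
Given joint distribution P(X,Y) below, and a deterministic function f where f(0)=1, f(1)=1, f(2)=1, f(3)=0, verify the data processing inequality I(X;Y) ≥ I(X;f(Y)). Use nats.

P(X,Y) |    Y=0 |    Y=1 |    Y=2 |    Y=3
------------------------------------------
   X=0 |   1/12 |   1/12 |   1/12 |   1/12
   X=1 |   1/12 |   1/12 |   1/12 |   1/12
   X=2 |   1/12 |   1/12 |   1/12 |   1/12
I(X;Y) = 0.0000, I(X;f(Y)) = 0.0000, inequality holds: 0.0000 ≥ 0.0000

Data Processing Inequality: For any Markov chain X → Y → Z, we have I(X;Y) ≥ I(X;Z).

Here Z = f(Y) is a deterministic function of Y, forming X → Y → Z.

Original I(X;Y) = 0.0000 nats

After applying f:
P(X,Z) where Z=f(Y):
- P(X,Z=0) = P(X,Y=3)
- P(X,Z=1) = P(X,Y=0) + P(X,Y=1) + P(X,Y=2)

I(X;Z) = I(X;f(Y)) = 0.0000 nats

Verification: 0.0000 ≥ 0.0000 ✓

Information cannot be created by processing; the function f can only lose information about X.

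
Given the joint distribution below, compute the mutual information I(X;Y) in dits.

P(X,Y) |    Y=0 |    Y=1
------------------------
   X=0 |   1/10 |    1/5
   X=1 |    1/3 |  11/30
0.0039 dits

Mutual information: I(X;Y) = H(X) + H(Y) - H(X,Y)

Marginals:
P(X) = (3/10, 7/10), H(X) = 0.2653 dits
P(Y) = (13/30, 17/30), H(Y) = 0.2972 dits

Joint entropy: H(X,Y) = 0.5586 dits

I(X;Y) = 0.2653 + 0.2972 - 0.5586 = 0.0039 dits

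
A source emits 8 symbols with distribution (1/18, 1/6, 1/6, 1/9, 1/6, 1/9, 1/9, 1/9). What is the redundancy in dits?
0.0202 dits

Redundancy measures how far a source is from maximum entropy:
R = H_max - H(X)

Maximum entropy for 8 symbols: H_max = log_10(8) = 0.9031 dits
Actual entropy: H(X) = 0.8829 dits
Redundancy: R = 0.9031 - 0.8829 = 0.0202 dits

This redundancy represents potential for compression: the source could be compressed by 0.0202 dits per symbol.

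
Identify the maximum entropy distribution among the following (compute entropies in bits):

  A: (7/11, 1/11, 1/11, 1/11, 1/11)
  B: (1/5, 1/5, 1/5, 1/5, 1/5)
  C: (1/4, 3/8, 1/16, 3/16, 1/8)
B

For a discrete distribution over n outcomes, entropy is maximized by the uniform distribution.

Computing entropies:
H(A) = 1.6729 bits
H(B) = 2.3219 bits
H(C) = 2.1085 bits

The uniform distribution (where all probabilities equal 1/5) achieves the maximum entropy of log_2(5) = 2.3219 bits.

Distribution B has the highest entropy.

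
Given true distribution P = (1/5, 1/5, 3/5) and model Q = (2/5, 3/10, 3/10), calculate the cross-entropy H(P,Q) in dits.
0.4979 dits

Cross-entropy: H(P,Q) = -Σ p(x) log q(x)

Alternatively: H(P,Q) = H(P) + D_KL(P||Q)
H(P) = 0.4127 dits
D_KL(P||Q) = 0.0852 dits

H(P,Q) = 0.4127 + 0.0852 = 0.4979 dits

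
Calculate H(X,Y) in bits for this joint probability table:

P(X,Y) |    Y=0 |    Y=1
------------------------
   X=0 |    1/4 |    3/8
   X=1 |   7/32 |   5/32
1.9287 bits

Joint entropy is H(X,Y) = -Σ_{x,y} p(x,y) log p(x,y).

Summing over all non-zero entries:
H(X,Y) = -[1/4·log_2(1/4) + 3/8·log_2(3/8) + 7/32·log_2(7/32) + 5/32·log_2(5/32)]
H(X,Y) = 1.9287 bits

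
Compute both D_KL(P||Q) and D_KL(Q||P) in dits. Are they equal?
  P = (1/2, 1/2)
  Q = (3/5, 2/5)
D_KL(P||Q) = 0.0089, D_KL(Q||P) = 0.0087

KL divergence is not symmetric: D_KL(P||Q) ≠ D_KL(Q||P) in general.

D_KL(P||Q) = 0.0089 dits
D_KL(Q||P) = 0.0087 dits

No, they are not equal!

This asymmetry is why KL divergence is not a true distance metric.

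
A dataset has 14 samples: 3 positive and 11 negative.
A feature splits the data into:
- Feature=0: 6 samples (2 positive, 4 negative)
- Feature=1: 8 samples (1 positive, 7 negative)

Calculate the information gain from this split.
0.0454 bits

Information Gain = H(Y) - H(Y|Feature)

Before split:
P(positive) = 3/14 = 0.2143
H(Y) = 0.7496 bits

After split:
Feature=0: H = 0.9183 bits (weight = 6/14)
Feature=1: H = 0.5436 bits (weight = 8/14)
H(Y|Feature) = (6/14)×0.9183 + (8/14)×0.5436 = 0.7042 bits

Information Gain = 0.7496 - 0.7042 = 0.0454 bits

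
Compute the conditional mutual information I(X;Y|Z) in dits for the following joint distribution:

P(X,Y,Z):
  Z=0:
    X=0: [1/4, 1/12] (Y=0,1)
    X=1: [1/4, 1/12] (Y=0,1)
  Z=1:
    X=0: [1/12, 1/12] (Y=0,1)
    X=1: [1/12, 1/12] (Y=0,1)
0.0000 dits

Conditional mutual information: I(X;Y|Z) = H(X|Z) + H(Y|Z) - H(X,Y|Z)

H(Z) = 0.2764
H(X,Z) = 0.5775 → H(X|Z) = 0.3010
H(Y,Z) = 0.5396 → H(Y|Z) = 0.2632
H(X,Y,Z) = 0.8406 → H(X,Y|Z) = 0.5642

I(X;Y|Z) = 0.3010 + 0.2632 - 0.5642 = 0.0000 dits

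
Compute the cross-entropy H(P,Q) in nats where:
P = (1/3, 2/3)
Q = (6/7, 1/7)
1.3487 nats

Cross-entropy: H(P,Q) = -Σ p(x) log q(x)

Alternatively: H(P,Q) = H(P) + D_KL(P||Q)
H(P) = 0.6365 nats
D_KL(P||Q) = 0.7121 nats

H(P,Q) = 0.6365 + 0.7121 = 1.3487 nats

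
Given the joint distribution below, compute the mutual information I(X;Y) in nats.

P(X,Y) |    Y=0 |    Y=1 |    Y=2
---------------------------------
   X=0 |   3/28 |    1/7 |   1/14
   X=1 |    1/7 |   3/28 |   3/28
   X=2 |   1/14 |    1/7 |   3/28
0.0189 nats

Mutual information: I(X;Y) = H(X) + H(Y) - H(X,Y)

Marginals:
P(X) = (9/28, 5/14, 9/28), H(X) = 1.0974 nats
P(Y) = (9/28, 11/28, 2/7), H(Y) = 1.0898 nats

Joint entropy: H(X,Y) = 2.1682 nats

I(X;Y) = 1.0974 + 1.0898 - 2.1682 = 0.0189 nats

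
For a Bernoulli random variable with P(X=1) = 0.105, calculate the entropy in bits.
0.4846 bits

The binary entropy function is:
H(p) = -p log(p) - (1-p) log(1-p)

H(0.105) = -0.105 × log_2(0.105) - 0.895 × log_2(0.895)
H(0.105) = 0.4846 bits

Note: Binary entropy is maximized at p=0.5 (H=1 bit) and minimized at p=0 or p=1 (H=0).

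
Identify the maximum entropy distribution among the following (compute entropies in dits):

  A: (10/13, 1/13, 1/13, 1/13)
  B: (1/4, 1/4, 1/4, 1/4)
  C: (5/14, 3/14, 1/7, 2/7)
B

For a discrete distribution over n outcomes, entropy is maximized by the uniform distribution.

Computing entropies:
H(A) = 0.3447 dits
H(B) = 0.6021 dits
H(C) = 0.5792 dits

The uniform distribution (where all probabilities equal 1/4) achieves the maximum entropy of log_10(4) = 0.6021 dits.

Distribution B has the highest entropy.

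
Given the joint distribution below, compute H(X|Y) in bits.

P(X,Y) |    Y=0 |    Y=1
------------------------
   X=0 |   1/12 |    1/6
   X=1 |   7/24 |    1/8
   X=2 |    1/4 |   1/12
1.4674 bits

Using the chain rule: H(X|Y) = H(X,Y) - H(Y)

First, compute H(X,Y) = 2.4218 bits

Marginal P(Y) = (5/8, 3/8)
H(Y) = 0.9544 bits

H(X|Y) = H(X,Y) - H(Y) = 2.4218 - 0.9544 = 1.4674 bits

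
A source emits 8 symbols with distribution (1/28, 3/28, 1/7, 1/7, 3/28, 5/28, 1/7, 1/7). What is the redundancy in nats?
0.0622 nats

Redundancy measures how far a source is from maximum entropy:
R = H_max - H(X)

Maximum entropy for 8 symbols: H_max = log_e(8) = 2.0794 nats
Actual entropy: H(X) = 2.0172 nats
Redundancy: R = 2.0794 - 2.0172 = 0.0622 nats

This redundancy represents potential for compression: the source could be compressed by 0.0622 nats per symbol.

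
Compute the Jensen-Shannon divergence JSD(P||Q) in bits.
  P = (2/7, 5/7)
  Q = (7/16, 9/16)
0.0181 bits

Jensen-Shannon divergence is:
JSD(P||Q) = 0.5 × D_KL(P||M) + 0.5 × D_KL(Q||M)
where M = 0.5 × (P + Q) is the mixture distribution.

M = 0.5 × (2/7, 5/7) + 0.5 × (7/16, 9/16) = (0.361607, 0.638393)

D_KL(P||M) = 0.0187 bits
D_KL(Q||M) = 0.0175 bits

JSD(P||Q) = 0.5 × 0.0187 + 0.5 × 0.0175 = 0.0181 bits

Unlike KL divergence, JSD is symmetric and bounded: 0 ≤ JSD ≤ log(2).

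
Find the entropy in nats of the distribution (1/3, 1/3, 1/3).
1.0986 nats

Shannon entropy is H(X) = -Σ p(x) log p(x).

For P = (1/3, 1/3, 1/3):
H = -1/3 × log_e(1/3) -1/3 × log_e(1/3) -1/3 × log_e(1/3)
H = 1.0986 nats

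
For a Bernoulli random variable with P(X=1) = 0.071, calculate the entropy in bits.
0.3696 bits

The binary entropy function is:
H(p) = -p log(p) - (1-p) log(1-p)

H(0.071) = -0.071 × log_2(0.071) - 0.929 × log_2(0.929)
H(0.071) = 0.3696 bits

Note: Binary entropy is maximized at p=0.5 (H=1 bit) and minimized at p=0 or p=1 (H=0).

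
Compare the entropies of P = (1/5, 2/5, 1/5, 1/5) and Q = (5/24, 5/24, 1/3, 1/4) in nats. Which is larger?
Q

Computing entropies in nats:
H(P) = 1.3322
H(Q) = 1.3664

Distribution Q has higher entropy.

Intuition: The distribution closer to uniform (more spread out) has higher entropy.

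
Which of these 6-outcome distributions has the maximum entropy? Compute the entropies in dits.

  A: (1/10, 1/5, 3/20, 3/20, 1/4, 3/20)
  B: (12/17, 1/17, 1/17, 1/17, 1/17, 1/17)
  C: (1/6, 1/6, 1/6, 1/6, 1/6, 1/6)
C

For a discrete distribution over n outcomes, entropy is maximized by the uniform distribution.

Computing entropies:
H(A) = 0.7611 dits
H(B) = 0.4687 dits
H(C) = 0.7782 dits

The uniform distribution (where all probabilities equal 1/6) achieves the maximum entropy of log_10(6) = 0.7782 dits.

Distribution C has the highest entropy.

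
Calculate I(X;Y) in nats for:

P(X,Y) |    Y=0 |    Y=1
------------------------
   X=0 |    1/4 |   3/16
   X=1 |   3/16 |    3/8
0.0285 nats

Mutual information: I(X;Y) = H(X) + H(Y) - H(X,Y)

Marginals:
P(X) = (7/16, 9/16), H(X) = 0.6853 nats
P(Y) = (7/16, 9/16), H(Y) = 0.6853 nats

Joint entropy: H(X,Y) = 1.3421 nats

I(X;Y) = 0.6853 + 0.6853 - 1.3421 = 0.0285 nats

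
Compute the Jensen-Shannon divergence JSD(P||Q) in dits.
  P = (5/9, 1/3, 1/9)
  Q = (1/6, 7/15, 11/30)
0.0421 dits

Jensen-Shannon divergence is:
JSD(P||Q) = 0.5 × D_KL(P||M) + 0.5 × D_KL(Q||M)
where M = 0.5 × (P + Q) is the mixture distribution.

M = 0.5 × (5/9, 1/3, 1/9) + 0.5 × (1/6, 7/15, 11/30) = (13/36, 2/5, 0.238889)

D_KL(P||M) = 0.0406 dits
D_KL(Q||M) = 0.0435 dits

JSD(P||Q) = 0.5 × 0.0406 + 0.5 × 0.0435 = 0.0421 dits

Unlike KL divergence, JSD is symmetric and bounded: 0 ≤ JSD ≤ log(2).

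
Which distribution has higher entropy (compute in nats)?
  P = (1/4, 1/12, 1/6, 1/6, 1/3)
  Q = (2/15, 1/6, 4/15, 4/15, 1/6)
Q

Computing entropies in nats:
H(P) = 1.5171
H(Q) = 1.5708

Distribution Q has higher entropy.

Intuition: The distribution closer to uniform (more spread out) has higher entropy.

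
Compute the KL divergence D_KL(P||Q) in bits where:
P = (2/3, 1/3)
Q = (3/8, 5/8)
0.2511 bits

KL divergence: D_KL(P||Q) = Σ p(x) log(p(x)/q(x))

Computing term by term:
  x=0: 2/3 × log_2[(2/3)/(3/8)] = 2/3 × 0.8301 = 0.5534
  x=1: 1/3 × log_2[(1/3)/(5/8)] = 1/3 × -0.9069 = -0.3023

D_KL(P||Q) = 0.2511 bits

Note: KL divergence is always non-negative and equals 0 iff P = Q.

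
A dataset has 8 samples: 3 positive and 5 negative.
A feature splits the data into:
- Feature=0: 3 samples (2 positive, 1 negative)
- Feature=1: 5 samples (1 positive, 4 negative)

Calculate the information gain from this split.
0.1589 bits

Information Gain = H(Y) - H(Y|Feature)

Before split:
P(positive) = 3/8 = 0.3750
H(Y) = 0.9544 bits

After split:
Feature=0: H = 0.9183 bits (weight = 3/8)
Feature=1: H = 0.7219 bits (weight = 5/8)
H(Y|Feature) = (3/8)×0.9183 + (5/8)×0.7219 = 0.7956 bits

Information Gain = 0.9544 - 0.7956 = 0.1589 bits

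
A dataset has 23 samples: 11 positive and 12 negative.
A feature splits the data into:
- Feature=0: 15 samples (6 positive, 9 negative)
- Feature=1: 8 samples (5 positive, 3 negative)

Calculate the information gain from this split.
0.0334 bits

Information Gain = H(Y) - H(Y|Feature)

Before split:
P(positive) = 11/23 = 0.4783
H(Y) = 0.9986 bits

After split:
Feature=0: H = 0.9710 bits (weight = 15/23)
Feature=1: H = 0.9544 bits (weight = 8/23)
H(Y|Feature) = (15/23)×0.9710 + (8/23)×0.9544 = 0.9652 bits

Information Gain = 0.9986 - 0.9652 = 0.0334 bits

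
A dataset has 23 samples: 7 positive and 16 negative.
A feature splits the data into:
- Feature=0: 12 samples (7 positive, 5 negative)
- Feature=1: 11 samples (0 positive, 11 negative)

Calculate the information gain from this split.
0.3753 bits

Information Gain = H(Y) - H(Y|Feature)

Before split:
P(positive) = 7/23 = 0.3043
H(Y) = 0.8865 bits

After split:
Feature=0: H = 0.9799 bits (weight = 12/23)
Feature=1: H = 0.0000 bits (weight = 11/23)
H(Y|Feature) = (12/23)×0.9799 + (11/23)×0.0000 = 0.5112 bits

Information Gain = 0.8865 - 0.5112 = 0.3753 bits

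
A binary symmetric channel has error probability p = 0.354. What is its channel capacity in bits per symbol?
0.0624 bits

For a binary symmetric channel (BSC) with error probability p:
Capacity C = 1 - H(p) bits per symbol

where H(p) = -p log₂(p) - (1-p) log₂(1-p) is the binary entropy function.

H(0.354) = 0.9376 bits
C = 1 - 0.9376 = 0.0624 bits per symbol

This means we can reliably transmit up to 0.0624 bits of information per channel use.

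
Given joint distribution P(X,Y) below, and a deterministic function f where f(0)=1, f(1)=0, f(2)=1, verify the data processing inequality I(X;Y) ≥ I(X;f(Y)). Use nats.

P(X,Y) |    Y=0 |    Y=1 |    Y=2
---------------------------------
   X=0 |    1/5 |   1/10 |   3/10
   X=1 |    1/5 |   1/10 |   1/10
I(X;Y) = 0.0322, I(X;f(Y)) = 0.0051, inequality holds: 0.0322 ≥ 0.0051

Data Processing Inequality: For any Markov chain X → Y → Z, we have I(X;Y) ≥ I(X;Z).

Here Z = f(Y) is a deterministic function of Y, forming X → Y → Z.

Original I(X;Y) = 0.0322 nats

After applying f:
P(X,Z) where Z=f(Y):
- P(X,Z=0) = P(X,Y=1)
- P(X,Z=1) = P(X,Y=0) + P(X,Y=2)

I(X;Z) = I(X;f(Y)) = 0.0051 nats

Verification: 0.0322 ≥ 0.0051 ✓

Information cannot be created by processing; the function f can only lose information about X.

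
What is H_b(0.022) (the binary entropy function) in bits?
0.1525 bits

The binary entropy function is:
H(p) = -p log(p) - (1-p) log(1-p)

H(0.022) = -0.022 × log_2(0.022) - 0.978 × log_2(0.978)
H(0.022) = 0.1525 bits

Note: Binary entropy is maximized at p=0.5 (H=1 bit) and minimized at p=0 or p=1 (H=0).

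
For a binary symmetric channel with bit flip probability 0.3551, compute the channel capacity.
0.0615 bits

For a binary symmetric channel (BSC) with error probability p:
Capacity C = 1 - H(p) bits per symbol

where H(p) = -p log₂(p) - (1-p) log₂(1-p) is the binary entropy function.

H(0.3551) = 0.9385 bits
C = 1 - 0.9385 = 0.0615 bits per symbol

This means we can reliably transmit up to 0.0615 bits of information per channel use.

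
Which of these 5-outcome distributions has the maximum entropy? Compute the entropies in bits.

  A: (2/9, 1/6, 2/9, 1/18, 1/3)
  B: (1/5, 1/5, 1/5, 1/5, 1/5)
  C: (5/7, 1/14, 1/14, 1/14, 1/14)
B

For a discrete distribution over n outcomes, entropy is maximized by the uniform distribution.

Computing entropies:
H(A) = 2.1552 bits
H(B) = 2.3219 bits
H(C) = 1.4345 bits

The uniform distribution (where all probabilities equal 1/5) achieves the maximum entropy of log_2(5) = 2.3219 bits.

Distribution B has the highest entropy.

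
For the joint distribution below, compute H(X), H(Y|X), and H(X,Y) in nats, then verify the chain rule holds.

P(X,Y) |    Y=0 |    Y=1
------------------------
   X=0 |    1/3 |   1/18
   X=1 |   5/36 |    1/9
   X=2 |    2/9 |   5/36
H(X,Y) = 1.6535, H(X) = 1.0817, H(Y|X) = 0.5718 (all in nats)

Chain rule: H(X,Y) = H(X) + H(Y|X)

Left side — joint entropy directly:
H(X,Y) = -Σ p(x,y) log p(x,y) = 1.6535 nats

Right side — compute H(Y|X) from the conditional distributions:
P(X) = (7/18, 1/4, 13/36), so H(X) = 1.0817 nats
H(Y|X) = Σ_x P(X=x) · H(Y|X=x):
  P(Y|X=0) = (6/7, 1/7), H(Y|X=0) = 0.4101, weight P(X=0) = 7/18
  P(Y|X=1) = (5/9, 4/9), H(Y|X=1) = 0.6870, weight P(X=1) = 1/4
  P(Y|X=2) = (8/13, 5/13), H(Y|X=2) = 0.6663, weight P(X=2) = 13/36
H(Y|X) = 0.5718 nats

H(X) + H(Y|X) = 1.0817 + 0.5718 = 1.6535 nats

Both sides equal 1.6535 nats. ✓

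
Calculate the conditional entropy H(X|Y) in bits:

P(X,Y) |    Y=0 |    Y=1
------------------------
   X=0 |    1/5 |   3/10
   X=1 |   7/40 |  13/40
0.9981 bits

Using the chain rule: H(X|Y) = H(X,Y) - H(Y)

First, compute H(X,Y) = 1.9525 bits

Marginal P(Y) = (3/8, 5/8)
H(Y) = 0.9544 bits

H(X|Y) = H(X,Y) - H(Y) = 1.9525 - 0.9544 = 0.9981 bits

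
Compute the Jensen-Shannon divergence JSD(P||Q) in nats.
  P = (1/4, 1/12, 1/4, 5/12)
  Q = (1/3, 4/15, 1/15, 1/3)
0.0588 nats

Jensen-Shannon divergence is:
JSD(P||Q) = 0.5 × D_KL(P||M) + 0.5 × D_KL(Q||M)
where M = 0.5 × (P + Q) is the mixture distribution.

M = 0.5 × (1/4, 1/12, 1/4, 5/12) + 0.5 × (1/3, 4/15, 1/15, 1/3) = (7/24, 7/40, 0.158333, 3/8)

D_KL(P||M) = 0.0577 nats
D_KL(Q||M) = 0.0599 nats

JSD(P||Q) = 0.5 × 0.0577 + 0.5 × 0.0599 = 0.0588 nats

Unlike KL divergence, JSD is symmetric and bounded: 0 ≤ JSD ≤ log(2).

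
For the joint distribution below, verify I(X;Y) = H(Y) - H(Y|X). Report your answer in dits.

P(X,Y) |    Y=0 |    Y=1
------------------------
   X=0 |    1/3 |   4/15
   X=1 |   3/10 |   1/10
I(X;Y) = 0.0087 dits

Mutual information has multiple equivalent forms:
- I(X;Y) = H(X) - H(X|Y)
- I(X;Y) = H(Y) - H(Y|X)
- I(X;Y) = H(X) + H(Y) - H(X,Y)

Computing all quantities:
H(X) = 0.2923, H(Y) = 0.2854, H(X,Y) = 0.5690
H(X|Y) = 0.2836, H(Y|X) = 0.2767

Verification:
H(X) - H(X|Y) = 0.2923 - 0.2836 = 0.0087
H(Y) - H(Y|X) = 0.2854 - 0.2767 = 0.0087
H(X) + H(Y) - H(X,Y) = 0.2923 + 0.2854 - 0.5690 = 0.0087

All forms give I(X;Y) = 0.0087 dits. ✓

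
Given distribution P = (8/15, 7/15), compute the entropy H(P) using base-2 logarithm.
0.9968 bits

Shannon entropy is H(X) = -Σ p(x) log p(x).

For P = (8/15, 7/15):
H = -8/15 × log_2(8/15) -7/15 × log_2(7/15)
H = 0.9968 bits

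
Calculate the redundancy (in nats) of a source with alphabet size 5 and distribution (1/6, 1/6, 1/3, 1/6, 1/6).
0.0487 nats

Redundancy measures how far a source is from maximum entropy:
R = H_max - H(X)

Maximum entropy for 5 symbols: H_max = log_e(5) = 1.6094 nats
Actual entropy: H(X) = 1.5607 nats
Redundancy: R = 1.6094 - 1.5607 = 0.0487 nats

This redundancy represents potential for compression: the source could be compressed by 0.0487 nats per symbol.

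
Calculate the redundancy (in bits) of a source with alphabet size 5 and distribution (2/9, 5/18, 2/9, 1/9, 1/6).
0.0611 bits

Redundancy measures how far a source is from maximum entropy:
R = H_max - H(X)

Maximum entropy for 5 symbols: H_max = log_2(5) = 2.3219 bits
Actual entropy: H(X) = 2.2608 bits
Redundancy: R = 2.3219 - 2.2608 = 0.0611 bits

This redundancy represents potential for compression: the source could be compressed by 0.0611 bits per symbol.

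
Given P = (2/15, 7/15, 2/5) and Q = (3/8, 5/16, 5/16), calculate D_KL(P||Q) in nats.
0.1480 nats

KL divergence: D_KL(P||Q) = Σ p(x) log(p(x)/q(x))

Computing term by term:
  x=0: 2/15 × log_e[(2/15)/(3/8)] = 2/15 × -1.0341 = -0.1379
  x=1: 7/15 × log_e[(7/15)/(5/16)] = 7/15 × 0.4010 = 0.1871
  x=2: 2/5 × log_e[(2/5)/(5/16)] = 2/5 × 0.2469 = 0.0987

D_KL(P||Q) = 0.1480 nats

Note: KL divergence is always non-negative and equals 0 iff P = Q.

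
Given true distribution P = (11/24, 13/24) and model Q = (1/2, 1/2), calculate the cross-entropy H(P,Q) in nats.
0.6931 nats

Cross-entropy: H(P,Q) = -Σ p(x) log q(x)

Alternatively: H(P,Q) = H(P) + D_KL(P||Q)
H(P) = 0.6897 nats
D_KL(P||Q) = 0.0035 nats

H(P,Q) = 0.6897 + 0.0035 = 0.6931 nats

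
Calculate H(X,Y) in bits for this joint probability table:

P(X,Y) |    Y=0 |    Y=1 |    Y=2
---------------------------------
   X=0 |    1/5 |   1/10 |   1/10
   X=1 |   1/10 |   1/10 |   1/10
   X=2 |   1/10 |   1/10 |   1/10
3.1219 bits

Joint entropy is H(X,Y) = -Σ_{x,y} p(x,y) log p(x,y).

Summing over all non-zero entries:
H(X,Y) = -[1/5·log_2(1/5) + 1/10·log_2(1/10) + 1/10·log_2(1/10) + 1/10·log_2(1/10) + 1/10·log_2(1/10) + 1/10·log_2(1/10) + 1/10·log_2(1/10) + 1/10·log_2(1/10) + 1/10·log_2(1/10)]
H(X,Y) = 3.1219 bits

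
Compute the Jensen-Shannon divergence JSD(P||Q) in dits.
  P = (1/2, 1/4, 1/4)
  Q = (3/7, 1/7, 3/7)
0.0090 dits

Jensen-Shannon divergence is:
JSD(P||Q) = 0.5 × D_KL(P||M) + 0.5 × D_KL(Q||M)
where M = 0.5 × (P + Q) is the mixture distribution.

M = 0.5 × (1/2, 1/4, 1/4) + 0.5 × (3/7, 1/7, 3/7) = (13/28, 0.196429, 0.339286)

D_KL(P||M) = 0.0091 dits
D_KL(Q||M) = 0.0088 dits

JSD(P||Q) = 0.5 × 0.0091 + 0.5 × 0.0088 = 0.0090 dits

Unlike KL divergence, JSD is symmetric and bounded: 0 ≤ JSD ≤ log(2).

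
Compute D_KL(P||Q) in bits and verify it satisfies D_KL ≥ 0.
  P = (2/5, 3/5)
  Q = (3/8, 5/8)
0.0019 bits

KL divergence satisfies the Gibbs inequality: D_KL(P||Q) ≥ 0 for all distributions P, Q.

D_KL(P||Q) = Σ p(x) log(p(x)/q(x))
Term by term:
  x=0: 2/5 × log_2[(2/5)/(3/8)] = 0.0372
  x=1: 3/5 × log_2[(3/5)/(5/8)] = -0.0353
D_KL(P||Q) = 0.0019 bits

D_KL(P||Q) = 0.0019 ≥ 0 ✓

This non-negativity is a fundamental property: relative entropy cannot be negative because it measures how different Q is from P.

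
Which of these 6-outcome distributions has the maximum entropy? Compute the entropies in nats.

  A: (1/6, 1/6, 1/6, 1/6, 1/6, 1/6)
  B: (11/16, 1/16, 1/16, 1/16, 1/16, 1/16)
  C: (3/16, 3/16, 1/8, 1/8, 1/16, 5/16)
A

For a discrete distribution over n outcomes, entropy is maximized by the uniform distribution.

Computing entropies:
H(A) = 1.7918 nats
H(B) = 1.1240 nats
H(C) = 1.6844 nats

The uniform distribution (where all probabilities equal 1/6) achieves the maximum entropy of log_e(6) = 1.7918 nats.

Distribution A has the highest entropy.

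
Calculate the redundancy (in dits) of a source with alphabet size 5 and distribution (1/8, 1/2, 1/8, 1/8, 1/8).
0.0969 dits

Redundancy measures how far a source is from maximum entropy:
R = H_max - H(X)

Maximum entropy for 5 symbols: H_max = log_10(5) = 0.6990 dits
Actual entropy: H(X) = 0.6021 dits
Redundancy: R = 0.6990 - 0.6021 = 0.0969 dits

This redundancy represents potential for compression: the source could be compressed by 0.0969 dits per symbol.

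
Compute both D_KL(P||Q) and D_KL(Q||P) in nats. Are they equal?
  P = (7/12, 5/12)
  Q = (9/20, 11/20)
D_KL(P||Q) = 0.0357, D_KL(Q||P) = 0.0359

KL divergence is not symmetric: D_KL(P||Q) ≠ D_KL(Q||P) in general.

D_KL(P||Q) = 0.0357 nats
D_KL(Q||P) = 0.0359 nats

No, they are not equal!

This asymmetry is why KL divergence is not a true distance metric.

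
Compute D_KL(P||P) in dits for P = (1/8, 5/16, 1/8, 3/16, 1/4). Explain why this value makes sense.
0.0000 dits

KL divergence satisfies the Gibbs inequality: D_KL(P||Q) ≥ 0 for all distributions P, Q.

D_KL(P||Q) = Σ p(x) log(p(x)/q(x))
Each term is p(x) × log_10(p(x)/p(x)) = p(x) × log_10(1) = 0, so the sum is 0.
D_KL(P||Q) = 0.0000 dits

When P = Q, the KL divergence is exactly 0, as there is no 'divergence' between identical distributions.

This non-negativity is a fundamental property: relative entropy cannot be negative because it measures how different Q is from P.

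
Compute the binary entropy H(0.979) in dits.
0.0443 dits

The binary entropy function is:
H(p) = -p log(p) - (1-p) log(1-p)

H(0.979) = -0.979 × log_10(0.979) - 0.021 × log_10(0.021)
H(0.979) = 0.0443 dits

Note: Binary entropy is maximized at p=0.5 (H=1 bit) and minimized at p=0 or p=1 (H=0).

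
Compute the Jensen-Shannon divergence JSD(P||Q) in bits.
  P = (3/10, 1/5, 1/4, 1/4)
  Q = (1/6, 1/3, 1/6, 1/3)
0.0364 bits

Jensen-Shannon divergence is:
JSD(P||Q) = 0.5 × D_KL(P||M) + 0.5 × D_KL(Q||M)
where M = 0.5 × (P + Q) is the mixture distribution.

M = 0.5 × (3/10, 1/5, 1/4, 1/4) + 0.5 × (1/6, 1/3, 1/6, 1/3) = (7/30, 4/15, 5/24, 7/24)

D_KL(P||M) = 0.0359 bits
D_KL(Q||M) = 0.0370 bits

JSD(P||Q) = 0.5 × 0.0359 + 0.5 × 0.0370 = 0.0364 bits

Unlike KL divergence, JSD is symmetric and bounded: 0 ≤ JSD ≤ log(2).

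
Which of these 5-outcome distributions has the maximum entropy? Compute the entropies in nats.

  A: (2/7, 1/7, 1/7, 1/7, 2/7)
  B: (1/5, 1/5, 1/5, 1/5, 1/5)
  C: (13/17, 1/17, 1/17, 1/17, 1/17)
B

For a discrete distribution over n outcomes, entropy is maximized by the uniform distribution.

Computing entropies:
H(A) = 1.5498 nats
H(B) = 1.6094 nats
H(C) = 0.8718 nats

The uniform distribution (where all probabilities equal 1/5) achieves the maximum entropy of log_e(5) = 1.6094 nats.

Distribution B has the highest entropy.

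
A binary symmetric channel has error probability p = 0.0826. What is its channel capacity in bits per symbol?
0.5887 bits

For a binary symmetric channel (BSC) with error probability p:
Capacity C = 1 - H(p) bits per symbol

where H(p) = -p log₂(p) - (1-p) log₂(1-p) is the binary entropy function.

H(0.0826) = 0.4113 bits
C = 1 - 0.4113 = 0.5887 bits per symbol

This means we can reliably transmit up to 0.5887 bits of information per channel use.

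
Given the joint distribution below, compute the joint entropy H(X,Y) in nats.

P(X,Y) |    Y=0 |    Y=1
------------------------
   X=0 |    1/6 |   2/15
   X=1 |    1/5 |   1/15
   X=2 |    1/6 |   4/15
1.7208 nats

Joint entropy is H(X,Y) = -Σ_{x,y} p(x,y) log p(x,y).

Summing over all non-zero entries:
H(X,Y) = -[1/6·log_e(1/6) + 2/15·log_e(2/15) + 1/5·log_e(1/5) + 1/15·log_e(1/15) + 1/6·log_e(1/6) + 4/15·log_e(4/15)]
H(X,Y) = 1.7208 nats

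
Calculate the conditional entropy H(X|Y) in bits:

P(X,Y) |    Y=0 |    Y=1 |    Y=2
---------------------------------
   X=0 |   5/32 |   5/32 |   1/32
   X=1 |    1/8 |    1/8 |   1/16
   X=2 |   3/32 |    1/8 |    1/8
1.5251 bits

Using the chain rule: H(X|Y) = H(X,Y) - H(Y)

First, compute H(X,Y) = 3.0633 bits

Marginal P(Y) = (3/8, 13/32, 7/32)
H(Y) = 1.5382 bits

H(X|Y) = H(X,Y) - H(Y) = 3.0633 - 1.5382 = 1.5251 bits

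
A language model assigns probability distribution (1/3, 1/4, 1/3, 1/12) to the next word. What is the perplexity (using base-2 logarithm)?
3.6185

Perplexity is 2^H (or exp(H) for natural log).

First, H = -Σ p log p = 1.8554 bits
Perplexity = 2^1.8554 = 3.6185

Interpretation: The model's uncertainty is equivalent to choosing uniformly among 3.6 options.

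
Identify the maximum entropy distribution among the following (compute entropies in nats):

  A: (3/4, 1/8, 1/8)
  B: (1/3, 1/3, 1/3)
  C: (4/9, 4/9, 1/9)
B

For a discrete distribution over n outcomes, entropy is maximized by the uniform distribution.

Computing entropies:
H(A) = 0.7356 nats
H(B) = 1.0986 nats
H(C) = 0.9650 nats

The uniform distribution (where all probabilities equal 1/3) achieves the maximum entropy of log_e(3) = 1.0986 nats.

Distribution B has the highest entropy.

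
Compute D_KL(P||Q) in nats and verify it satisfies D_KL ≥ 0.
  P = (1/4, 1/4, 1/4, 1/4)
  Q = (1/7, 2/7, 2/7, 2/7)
0.0398 nats

KL divergence satisfies the Gibbs inequality: D_KL(P||Q) ≥ 0 for all distributions P, Q.

D_KL(P||Q) = Σ p(x) log(p(x)/q(x))
Term by term:
  x=0: 1/4 × log_e[(1/4)/(1/7)] = 0.1399
  x=1: 1/4 × log_e[(1/4)/(2/7)] = -0.0334
  x=2: 1/4 × log_e[(1/4)/(2/7)] = -0.0334
  x=3: 1/4 × log_e[(1/4)/(2/7)] = -0.0334
D_KL(P||Q) = 0.0398 nats

D_KL(P||Q) = 0.0398 ≥ 0 ✓

This non-negativity is a fundamental property: relative entropy cannot be negative because it measures how different Q is from P.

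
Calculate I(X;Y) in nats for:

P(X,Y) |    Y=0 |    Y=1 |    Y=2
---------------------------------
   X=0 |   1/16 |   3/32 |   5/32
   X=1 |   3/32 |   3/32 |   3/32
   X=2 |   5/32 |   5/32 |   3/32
0.0308 nats

Mutual information: I(X;Y) = H(X) + H(Y) - H(X,Y)

Marginals:
P(X) = (5/16, 9/32, 13/32), H(X) = 1.0862 nats
P(Y) = (5/16, 11/32, 11/32), H(Y) = 1.0976 nats

Joint entropy: H(X,Y) = 2.1530 nats

I(X;Y) = 1.0862 + 1.0976 - 2.1530 = 0.0308 nats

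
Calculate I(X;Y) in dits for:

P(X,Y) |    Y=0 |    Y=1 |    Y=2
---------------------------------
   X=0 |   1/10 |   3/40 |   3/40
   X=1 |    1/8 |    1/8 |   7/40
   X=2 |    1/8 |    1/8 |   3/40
0.0068 dits

Mutual information: I(X;Y) = H(X) + H(Y) - H(X,Y)

Marginals:
P(X) = (1/4, 17/40, 13/40), H(X) = 0.4671 dits
P(Y) = (7/20, 13/40, 13/40), H(Y) = 0.4769 dits

Joint entropy: H(X,Y) = 0.9371 dits

I(X;Y) = 0.4671 + 0.4769 - 0.9371 = 0.0068 dits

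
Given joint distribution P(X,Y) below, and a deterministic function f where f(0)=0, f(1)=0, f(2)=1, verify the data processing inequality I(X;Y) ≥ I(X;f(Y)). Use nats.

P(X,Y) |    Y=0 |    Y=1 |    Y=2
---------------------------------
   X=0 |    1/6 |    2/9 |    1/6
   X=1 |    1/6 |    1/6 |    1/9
I(X;Y) = 0.0034, I(X;f(Y)) = 0.0015, inequality holds: 0.0034 ≥ 0.0015

Data Processing Inequality: For any Markov chain X → Y → Z, we have I(X;Y) ≥ I(X;Z).

Here Z = f(Y) is a deterministic function of Y, forming X → Y → Z.

Original I(X;Y) = 0.0034 nats

After applying f:
P(X,Z) where Z=f(Y):
- P(X,Z=0) = P(X,Y=0) + P(X,Y=1)
- P(X,Z=1) = P(X,Y=2)

I(X;Z) = I(X;f(Y)) = 0.0015 nats

Verification: 0.0034 ≥ 0.0015 ✓

Information cannot be created by processing; the function f can only lose information about X.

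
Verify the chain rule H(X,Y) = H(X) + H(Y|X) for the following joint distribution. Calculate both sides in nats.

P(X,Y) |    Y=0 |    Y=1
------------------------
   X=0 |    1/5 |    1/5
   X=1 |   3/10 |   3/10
H(X,Y) = 1.3662, H(X) = 0.6730, H(Y|X) = 0.6931 (all in nats)

Chain rule: H(X,Y) = H(X) + H(Y|X)

Left side — joint entropy directly:
H(X,Y) = -Σ p(x,y) log p(x,y) = 1.3662 nats

Right side — compute H(Y|X) from the conditional distributions:
P(X) = (2/5, 3/5), so H(X) = 0.6730 nats
H(Y|X) = Σ_x P(X=x) · H(Y|X=x):
  P(Y|X=0) = (1/2, 1/2), H(Y|X=0) = 0.6931, weight P(X=0) = 2/5
  P(Y|X=1) = (1/2, 1/2), H(Y|X=1) = 0.6931, weight P(X=1) = 3/5
H(Y|X) = 0.6931 nats

H(X) + H(Y|X) = 0.6730 + 0.6931 = 1.3662 nats

Both sides equal 1.3662 nats. ✓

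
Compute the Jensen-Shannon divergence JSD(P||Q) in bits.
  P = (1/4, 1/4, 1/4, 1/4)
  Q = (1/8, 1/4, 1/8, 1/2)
0.0613 bits

Jensen-Shannon divergence is:
JSD(P||Q) = 0.5 × D_KL(P||M) + 0.5 × D_KL(Q||M)
where M = 0.5 × (P + Q) is the mixture distribution.

M = 0.5 × (1/4, 1/4, 1/4, 1/4) + 0.5 × (1/8, 1/4, 1/8, 1/2) = (3/16, 1/4, 3/16, 3/8)

D_KL(P||M) = 0.0613 bits
D_KL(Q||M) = 0.0613 bits

JSD(P||Q) = 0.5 × 0.0613 + 0.5 × 0.0613 = 0.0613 bits

Unlike KL divergence, JSD is symmetric and bounded: 0 ≤ JSD ≤ log(2).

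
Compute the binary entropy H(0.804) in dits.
0.2149 dits

The binary entropy function is:
H(p) = -p log(p) - (1-p) log(1-p)

H(0.804) = -0.804 × log_10(0.804) - 0.196 × log_10(0.196)
H(0.804) = 0.2149 dits

Note: Binary entropy is maximized at p=0.5 (H=1 bit) and minimized at p=0 or p=1 (H=0).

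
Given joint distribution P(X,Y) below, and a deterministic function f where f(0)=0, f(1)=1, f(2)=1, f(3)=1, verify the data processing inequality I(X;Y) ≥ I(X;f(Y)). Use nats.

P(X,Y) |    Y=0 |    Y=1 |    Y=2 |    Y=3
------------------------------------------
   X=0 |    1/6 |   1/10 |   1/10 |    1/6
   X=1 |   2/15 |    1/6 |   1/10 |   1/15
I(X;Y) = 0.0302, I(X;f(Y)) = 0.0004, inequality holds: 0.0302 ≥ 0.0004

Data Processing Inequality: For any Markov chain X → Y → Z, we have I(X;Y) ≥ I(X;Z).

Here Z = f(Y) is a deterministic function of Y, forming X → Y → Z.

Original I(X;Y) = 0.0302 nats

After applying f:
P(X,Z) where Z=f(Y):
- P(X,Z=0) = P(X,Y=0)
- P(X,Z=1) = P(X,Y=1) + P(X,Y=2) + P(X,Y=3)

I(X;Z) = I(X;f(Y)) = 0.0004 nats

Verification: 0.0302 ≥ 0.0004 ✓

Information cannot be created by processing; the function f can only lose information about X.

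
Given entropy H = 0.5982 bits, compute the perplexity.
1.5138

Perplexity is 2^H (or exp(H) for natural log).

H = 0.5982 bits
Perplexity = 2^0.5982 = 1.5138

Interpretation: The model's uncertainty is equivalent to choosing uniformly among 1.5 options.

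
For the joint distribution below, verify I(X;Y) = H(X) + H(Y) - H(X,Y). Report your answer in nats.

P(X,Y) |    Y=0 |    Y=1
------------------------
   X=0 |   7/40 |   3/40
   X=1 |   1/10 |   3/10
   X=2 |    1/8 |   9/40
I(X;Y) = 0.0672 nats

Mutual information has multiple equivalent forms:
- I(X;Y) = H(X) - H(X|Y)
- I(X;Y) = H(Y) - H(Y|X)
- I(X;Y) = H(X) + H(Y) - H(X,Y)

Computing all quantities:
H(X) = 1.0805, H(Y) = 0.6730, H(X,Y) = 1.6863
H(X|Y) = 1.0133, H(Y|X) = 0.6058

Verification:
H(X) - H(X|Y) = 1.0805 - 1.0133 = 0.0672
H(Y) - H(Y|X) = 0.6730 - 0.6058 = 0.0672
H(X) + H(Y) - H(X,Y) = 1.0805 + 0.6730 - 1.6863 = 0.0672

All forms give I(X;Y) = 0.0672 nats. ✓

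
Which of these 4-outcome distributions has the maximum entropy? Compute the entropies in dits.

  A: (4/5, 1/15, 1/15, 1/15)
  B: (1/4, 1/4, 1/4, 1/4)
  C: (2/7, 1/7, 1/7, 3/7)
B

For a discrete distribution over n outcomes, entropy is maximized by the uniform distribution.

Computing entropies:
H(A) = 0.3127 dits
H(B) = 0.6021 dits
H(C) = 0.5546 dits

The uniform distribution (where all probabilities equal 1/4) achieves the maximum entropy of log_10(4) = 0.6021 dits.

Distribution B has the highest entropy.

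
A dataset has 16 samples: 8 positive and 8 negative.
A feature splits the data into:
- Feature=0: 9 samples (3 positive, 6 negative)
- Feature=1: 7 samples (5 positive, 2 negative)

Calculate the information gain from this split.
0.1058 bits

Information Gain = H(Y) - H(Y|Feature)

Before split:
P(positive) = 8/16 = 0.5000
H(Y) = 1.0000 bits

After split:
Feature=0: H = 0.9183 bits (weight = 9/16)
Feature=1: H = 0.8631 bits (weight = 7/16)
H(Y|Feature) = (9/16)×0.9183 + (7/16)×0.8631 = 0.8942 bits

Information Gain = 1.0000 - 0.8942 = 0.1058 bits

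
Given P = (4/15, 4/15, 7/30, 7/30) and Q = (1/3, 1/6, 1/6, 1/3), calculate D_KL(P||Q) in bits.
0.0882 bits

KL divergence: D_KL(P||Q) = Σ p(x) log(p(x)/q(x))

Computing term by term:
  x=0: 4/15 × log_2[(4/15)/(1/3)] = 4/15 × -0.3219 = -0.0858
  x=1: 4/15 × log_2[(4/15)/(1/6)] = 4/15 × 0.6781 = 0.1808
  x=2: 7/30 × log_2[(7/30)/(1/6)] = 7/30 × 0.4854 = 0.1133
  x=3: 7/30 × log_2[(7/30)/(1/3)] = 7/30 × -0.5146 = -0.1201

D_KL(P||Q) = 0.0882 bits

Note: KL divergence is always non-negative and equals 0 iff P = Q.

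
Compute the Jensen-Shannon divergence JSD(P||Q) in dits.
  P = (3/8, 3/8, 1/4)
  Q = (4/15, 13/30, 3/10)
0.0029 dits

Jensen-Shannon divergence is:
JSD(P||Q) = 0.5 × D_KL(P||M) + 0.5 × D_KL(Q||M)
where M = 0.5 × (P + Q) is the mixture distribution.

M = 0.5 × (3/8, 3/8, 1/4) + 0.5 × (4/15, 13/30, 3/10) = (0.320833, 0.404167, 11/40)

D_KL(P||M) = 0.0029 dits
D_KL(Q||M) = 0.0030 dits

JSD(P||Q) = 0.5 × 0.0029 + 0.5 × 0.0030 = 0.0029 dits

Unlike KL divergence, JSD is symmetric and bounded: 0 ≤ JSD ≤ log(2).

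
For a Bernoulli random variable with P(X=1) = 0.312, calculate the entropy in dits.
0.2696 dits

The binary entropy function is:
H(p) = -p log(p) - (1-p) log(1-p)

H(0.312) = -0.312 × log_10(0.312) - 0.688 × log_10(0.688)
H(0.312) = 0.2696 dits

Note: Binary entropy is maximized at p=0.5 (H=1 bit) and minimized at p=0 or p=1 (H=0).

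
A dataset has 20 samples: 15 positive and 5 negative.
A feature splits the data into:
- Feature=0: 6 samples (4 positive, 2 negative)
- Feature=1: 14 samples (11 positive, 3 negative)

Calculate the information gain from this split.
0.0111 bits

Information Gain = H(Y) - H(Y|Feature)

Before split:
P(positive) = 15/20 = 0.7500
H(Y) = 0.8113 bits

After split:
Feature=0: H = 0.9183 bits (weight = 6/20)
Feature=1: H = 0.7496 bits (weight = 14/20)
H(Y|Feature) = (6/20)×0.9183 + (14/20)×0.7496 = 0.8002 bits

Information Gain = 0.8113 - 0.8002 = 0.0111 bits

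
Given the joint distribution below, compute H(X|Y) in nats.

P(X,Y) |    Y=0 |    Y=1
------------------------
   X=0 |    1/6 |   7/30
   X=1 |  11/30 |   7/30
0.6547 nats

Using the chain rule: H(X|Y) = H(X,Y) - H(Y)

First, compute H(X,Y) = 1.3456 nats

Marginal P(Y) = (8/15, 7/15)
H(Y) = 0.6909 nats

H(X|Y) = H(X,Y) - H(Y) = 1.3456 - 0.6909 = 0.6547 nats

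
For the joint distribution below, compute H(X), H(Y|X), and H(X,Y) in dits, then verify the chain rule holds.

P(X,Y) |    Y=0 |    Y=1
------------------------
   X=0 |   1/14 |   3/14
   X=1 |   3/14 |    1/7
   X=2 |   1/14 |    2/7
H(X,Y) = 0.7266, H(X) = 0.4748, H(Y|X) = 0.2518 (all in dits)

Chain rule: H(X,Y) = H(X) + H(Y|X)

Left side — joint entropy directly:
H(X,Y) = -Σ p(x,y) log p(x,y) = 0.7266 dits

Right side — compute H(Y|X) from the conditional distributions:
P(X) = (2/7, 5/14, 5/14), so H(X) = 0.4748 dits
H(Y|X) = Σ_x P(X=x) · H(Y|X=x):
  P(Y|X=0) = (1/4, 3/4), H(Y|X=0) = 0.2442, weight P(X=0) = 2/7
  P(Y|X=1) = (3/5, 2/5), H(Y|X=1) = 0.2923, weight P(X=1) = 5/14
  P(Y|X=2) = (1/5, 4/5), H(Y|X=2) = 0.2173, weight P(X=2) = 5/14
H(Y|X) = 0.2518 dits

H(X) + H(Y|X) = 0.4748 + 0.2518 = 0.7266 dits

Both sides equal 0.7266 dits. ✓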